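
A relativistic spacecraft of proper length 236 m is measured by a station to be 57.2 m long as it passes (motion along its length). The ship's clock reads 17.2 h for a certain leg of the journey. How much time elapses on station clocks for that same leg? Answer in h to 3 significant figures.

Δt ≈ 71.0 h

Length contraction ⇒ γ = L₀/L = 236/57.2 = 4.1259
Time dilation: Δt = γτ₀ = 4.1259 × 17.2 h = 71.0 h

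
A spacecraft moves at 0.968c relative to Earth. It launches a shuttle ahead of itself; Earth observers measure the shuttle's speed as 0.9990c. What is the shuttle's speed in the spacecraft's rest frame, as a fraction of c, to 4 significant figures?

u' ≈ 0.9403c

Inverse velocity addition: u' = (u − v)/(1 − uv/c²)
= (0.9990 − 0.968)/(1 − 0.9990×0.968) = 0.03100/0.0329680 = 0.9403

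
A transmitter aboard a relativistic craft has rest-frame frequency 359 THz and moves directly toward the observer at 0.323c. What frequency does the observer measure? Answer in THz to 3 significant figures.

Relativistic Doppler: f_obs = f_src √((1+β)/(1−β))
= 359 × √(1.3230/0.67700) = 359 × 1.3979 = 502 THz

f_obs ≈ 502 THz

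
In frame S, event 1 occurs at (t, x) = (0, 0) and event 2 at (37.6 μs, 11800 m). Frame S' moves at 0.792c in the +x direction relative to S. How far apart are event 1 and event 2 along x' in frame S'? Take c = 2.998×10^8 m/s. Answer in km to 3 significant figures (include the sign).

γ = 1/√(1 − 0.792²) = 1.6379
Δx' = γ(Δx − vΔt) = 1.6379 × (11800 m − 0.792×(2.998×10^8 m/s)×37.6×10^-6 s)
= 1.6379 × (2872.2 m) = 4.70 km

Δx' ≈ 4.70 km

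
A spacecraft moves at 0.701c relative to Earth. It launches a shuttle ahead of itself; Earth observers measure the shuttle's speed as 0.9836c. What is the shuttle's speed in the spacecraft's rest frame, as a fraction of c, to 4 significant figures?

u' ≈ 0.9102c

Inverse velocity addition: u' = (u − v)/(1 − uv/c²)
= (0.9836 − 0.701)/(1 − 0.9836×0.701) = 0.2826/0.310496 = 0.9102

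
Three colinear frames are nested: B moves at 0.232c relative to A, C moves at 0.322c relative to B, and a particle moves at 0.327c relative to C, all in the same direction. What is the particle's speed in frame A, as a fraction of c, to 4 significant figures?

u ≈ 0.7210c

Compose boost 2: (0.322 + 0.232)/(1 + 0.322×0.232) = 0.5540/1.07470 = 0.515491
Compose boost 3: (0.327 + 0.515491)/(1 + 0.327×0.515491) = 0.842491/1.16857 = 0.7210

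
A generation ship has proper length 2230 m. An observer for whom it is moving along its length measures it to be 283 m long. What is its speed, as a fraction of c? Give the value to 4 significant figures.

γ = L₀/L = 2230/283 = 7.87986
β = √(1 − 1/γ²) = 0.9919

β ≈ 0.9919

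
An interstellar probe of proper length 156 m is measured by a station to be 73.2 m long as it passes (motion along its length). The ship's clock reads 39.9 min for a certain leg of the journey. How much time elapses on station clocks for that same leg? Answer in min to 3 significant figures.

Length contraction ⇒ γ = L₀/L = 156/73.2 = 2.1311
Time dilation: Δt = γτ₀ = 2.1311 × 39.9 min = 85.0 min

Δt ≈ 85.0 min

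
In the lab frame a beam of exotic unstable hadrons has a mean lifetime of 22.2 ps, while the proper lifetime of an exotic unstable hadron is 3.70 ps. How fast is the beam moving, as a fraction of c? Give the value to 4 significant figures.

β ≈ 0.9860

γ = Δt/τ₀ = 22.2/3.70 = 6.00000
β = √(1 − 1/γ²) = √(1 − 1/6.00000²) = 0.9860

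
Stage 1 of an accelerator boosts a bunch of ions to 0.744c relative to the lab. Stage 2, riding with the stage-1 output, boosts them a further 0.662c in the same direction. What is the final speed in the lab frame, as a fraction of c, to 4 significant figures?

u ≈ 0.9420c

Compose boost 2: (0.662 + 0.744)/(1 + 0.662×0.744) = 1.406/1.49253 = 0.9420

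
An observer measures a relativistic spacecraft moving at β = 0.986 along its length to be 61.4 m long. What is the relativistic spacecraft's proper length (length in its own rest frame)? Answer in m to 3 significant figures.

γ = 1/√(1 − 0.986²) = 5.9972
L₀ = γL = 5.9972 × 61.4 = 368 m

L₀ ≈ 368 m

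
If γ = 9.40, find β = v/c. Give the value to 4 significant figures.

β ≈ 0.9943

β = √(1 − 1/γ²) = √(1 − 1/9.40²) = √(0.988683) = 0.9943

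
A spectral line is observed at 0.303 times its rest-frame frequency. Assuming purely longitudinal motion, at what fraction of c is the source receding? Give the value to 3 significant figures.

f_obs/f_src = √((1−β)/(1+β)) = 0.303  ⇒  (1−β)/(1+β) = 0.091809
β = |1 − D²|/(1 + D²) = |1 − 0.091809|/(1 + 0.091809) = 0.832

β ≈ 0.832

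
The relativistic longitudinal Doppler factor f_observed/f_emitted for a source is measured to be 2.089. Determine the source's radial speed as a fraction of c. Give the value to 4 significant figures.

f_obs/f_src = √((1+β)/(1−β)) = 2.089  ⇒  (1+β)/(1−β) = 4.36392
β = |1 − D²|/(1 + D²) = |1 − 4.36392|/(1 + 4.36392) = 0.6271

β ≈ 0.6271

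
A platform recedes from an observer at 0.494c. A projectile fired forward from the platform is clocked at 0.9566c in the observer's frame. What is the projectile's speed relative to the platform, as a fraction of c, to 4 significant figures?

Inverse velocity addition: u' = (u − v)/(1 − uv/c²)
= (0.9566 − 0.494)/(1 − 0.9566×0.494) = 0.4626/0.527440 = 0.8771

u' ≈ 0.8771c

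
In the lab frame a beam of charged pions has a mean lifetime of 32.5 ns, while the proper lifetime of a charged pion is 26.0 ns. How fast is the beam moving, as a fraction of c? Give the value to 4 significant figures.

β ≈ 0.6000

γ = Δt/τ₀ = 32.5/26.0 = 1.25000
β = √(1 − 1/γ²) = √(1 − 1/1.25000²) = 0.6000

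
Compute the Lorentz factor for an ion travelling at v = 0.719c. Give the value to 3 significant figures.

γ ≈ 1.44

γ = 1/√(1 − β²) = 1/√(1 − 0.719²) = 1/√(0.48304) = 1.44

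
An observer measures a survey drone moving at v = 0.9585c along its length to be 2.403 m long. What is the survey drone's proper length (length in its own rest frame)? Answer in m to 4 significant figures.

γ = 1/√(1 − 0.9585²) = 3.50763
L₀ = γL = 3.50763 × 2.403 = 8.429 m

L₀ ≈ 8.429 m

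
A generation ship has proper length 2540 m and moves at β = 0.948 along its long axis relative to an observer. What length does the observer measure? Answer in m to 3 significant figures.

γ = 1/√(1 − 0.948²) = 3.1420
Length contraction: L = L₀/γ = 2540/3.1420 = 808 m

L ≈ 808 m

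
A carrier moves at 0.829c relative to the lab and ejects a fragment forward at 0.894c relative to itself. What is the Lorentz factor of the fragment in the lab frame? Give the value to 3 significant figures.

u_lab = (0.894 + 0.829)/(1 + 0.894×0.829) = 1.723/1.74113 = 0.989589
γ = 1/√(1 − 0.989589²) = 6.95

γ ≈ 6.95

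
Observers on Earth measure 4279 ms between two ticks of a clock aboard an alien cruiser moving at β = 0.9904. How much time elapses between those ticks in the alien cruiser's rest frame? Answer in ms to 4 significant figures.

γ = 1/√(1 − 0.9904²) = 7.23426
Proper time: τ₀ = Δt/γ = 4279/7.23426 = 591.5 ms

τ₀ ≈ 591.5 ms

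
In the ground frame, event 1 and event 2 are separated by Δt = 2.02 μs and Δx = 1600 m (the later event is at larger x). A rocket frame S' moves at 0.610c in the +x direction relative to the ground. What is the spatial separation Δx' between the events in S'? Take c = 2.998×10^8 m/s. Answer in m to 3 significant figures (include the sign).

Δx' ≈ 1550 m

γ = 1/√(1 − 0.610²) = 1.2620
Δx' = γ(Δx − vΔt) = 1.2620 × (1600 m − 0.610×(2.998×10^8 m/s)×2.02×10^-6 s)
= 1.2620 × (1230.6 m) = 1550 m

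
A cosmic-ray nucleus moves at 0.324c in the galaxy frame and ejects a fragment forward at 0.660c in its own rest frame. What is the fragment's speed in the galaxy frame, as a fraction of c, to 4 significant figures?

u ≈ 0.8107c

Compose boost 2: (0.660 + 0.324)/(1 + 0.660×0.324) = 0.9840/1.21384 = 0.8107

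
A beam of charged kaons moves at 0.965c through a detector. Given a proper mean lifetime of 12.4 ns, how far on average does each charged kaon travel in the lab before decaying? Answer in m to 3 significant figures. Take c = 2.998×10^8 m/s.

d ≈ 13.7 m

γ = 1/√(1 − 0.965²) = 3.8132
Dilated lifetime: Δt = γτ₀ = 3.8132 × 12.4 ns = 47.283 ns
d = vΔt = 0.965c × 47.283 ns = 2.8931×10^8 m/s × 4.7283×10^-8 s = 13.7 m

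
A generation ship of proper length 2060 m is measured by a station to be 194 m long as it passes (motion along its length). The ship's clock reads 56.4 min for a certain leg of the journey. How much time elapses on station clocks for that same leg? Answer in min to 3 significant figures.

Δt ≈ 599 min

Length contraction ⇒ γ = L₀/L = 2060/194 = 10.619
Time dilation: Δt = γτ₀ = 10.619 × 56.4 min = 599 min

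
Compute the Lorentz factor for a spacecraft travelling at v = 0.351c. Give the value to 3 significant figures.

γ ≈ 1.07

γ = 1/√(1 − β²) = 1/√(1 − 0.351²) = 1/√(0.87680) = 1.07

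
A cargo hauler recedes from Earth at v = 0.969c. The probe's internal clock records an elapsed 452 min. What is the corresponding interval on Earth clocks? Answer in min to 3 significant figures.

Δt ≈ 1830 min

γ = 1/√(1 − 0.969²) = 4.0476
Time dilation: Δt = γτ₀ = 4.0476 × 452 min = 1830 min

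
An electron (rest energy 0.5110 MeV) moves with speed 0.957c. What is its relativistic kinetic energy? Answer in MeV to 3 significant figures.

K ≈ 1.25 MeV

γ = 1/√(1 − 0.957²) = 3.4472
K = (γ − 1)m₀c² = (3.4472 − 1) × 0.5110 MeV = 2.4472 × 0.5110 MeV = 1.25 MeV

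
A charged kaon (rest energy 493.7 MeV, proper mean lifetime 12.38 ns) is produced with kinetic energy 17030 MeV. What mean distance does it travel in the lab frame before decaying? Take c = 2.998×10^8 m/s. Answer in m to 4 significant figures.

γ = 1 + K/(m₀c²) = 1 + 17030/493.7 = 35.4946
β = √(1 − 1/γ²) = 0.999603
Dilated lifetime: γτ₀ = 35.4946 × 12.38 ns = 439.424 ns
d = βc·γτ₀ = 0.999603 × (2.998×10^8 m/s) × 4.39424×10^-7 s = 131.7 m

d ≈ 131.7 m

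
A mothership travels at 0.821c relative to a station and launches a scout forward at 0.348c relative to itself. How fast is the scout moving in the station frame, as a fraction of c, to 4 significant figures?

Compose boost 2: (0.348 + 0.821)/(1 + 0.348×0.821) = 1.169/1.28571 = 0.9092

u ≈ 0.9092c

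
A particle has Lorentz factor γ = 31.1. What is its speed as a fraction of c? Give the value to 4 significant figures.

β = √(1 − 1/γ²) = √(1 − 1/31.1²) = √(0.998966) = 0.9995

β ≈ 0.9995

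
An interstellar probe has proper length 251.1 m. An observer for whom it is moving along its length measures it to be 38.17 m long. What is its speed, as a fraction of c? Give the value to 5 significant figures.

γ = L₀/L = 251.1/38.17 = 6.578465
β = √(1 − 1/γ²) = 0.98838

β ≈ 0.98838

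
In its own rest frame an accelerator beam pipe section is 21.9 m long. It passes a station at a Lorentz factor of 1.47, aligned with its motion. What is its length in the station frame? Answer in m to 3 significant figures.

L ≈ 14.9 m

γ = 1.47 (given)
Length contraction: L = L₀/γ = 21.9/1.47 = 14.9 m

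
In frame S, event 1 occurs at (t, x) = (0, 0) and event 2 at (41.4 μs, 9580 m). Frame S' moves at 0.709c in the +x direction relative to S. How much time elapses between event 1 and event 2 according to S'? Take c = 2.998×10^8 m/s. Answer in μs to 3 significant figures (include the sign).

Δt' ≈ 26.6 μs

γ = 1/√(1 − 0.709²) = 1.4180
Δt' = γ(Δt − vΔx/c²) = 1.4180 × (41.4 μs − 0.709×9580 m / (2.998×10^8 m/s))
= 1.4180 × (18.744 μs) = 26.6 μs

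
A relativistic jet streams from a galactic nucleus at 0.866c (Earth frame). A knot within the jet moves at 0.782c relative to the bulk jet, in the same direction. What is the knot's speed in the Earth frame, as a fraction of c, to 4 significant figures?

u ≈ 0.9826c

Relativistic velocity addition: u = (u' + v)/(1 + u'v/c²)
= (0.782 + 0.866)/(1 + 0.782×0.866) = 1.648/1.67721 = 0.9826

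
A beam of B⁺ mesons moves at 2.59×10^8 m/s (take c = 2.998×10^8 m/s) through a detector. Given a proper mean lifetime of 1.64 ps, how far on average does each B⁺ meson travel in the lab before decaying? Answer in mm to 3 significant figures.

β = v/c = 2.59×10^8 / 2.998×10^8 = 0.86391
γ = 1/√(1 − 0.86391²) = 1.9855
Dilated lifetime: Δt = γτ₀ = 1.9855 × 1.64 ps = 3.2562 ps
d = vΔt = 0.86391c × 3.2562 ps = 2.5900×10^8 m/s × 3.2562×10^-12 s = 0.843 mm

d ≈ 0.843 mm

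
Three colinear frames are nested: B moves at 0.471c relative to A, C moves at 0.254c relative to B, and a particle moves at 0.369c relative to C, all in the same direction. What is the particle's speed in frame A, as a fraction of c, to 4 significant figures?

u ≈ 0.8205c

Compose boost 2: (0.254 + 0.471)/(1 + 0.254×0.471) = 0.7250/1.11963 = 0.647533
Compose boost 3: (0.369 + 0.647533)/(1 + 0.369×0.647533) = 1.01653/1.23894 = 0.8205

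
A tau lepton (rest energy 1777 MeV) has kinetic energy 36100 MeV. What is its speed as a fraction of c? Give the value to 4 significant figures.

β ≈ 0.9989

γ = 1 + K/(m₀c²) = 1 + 36100/1777 = 21.3151
β = √(1 − 1/γ²) = 0.9989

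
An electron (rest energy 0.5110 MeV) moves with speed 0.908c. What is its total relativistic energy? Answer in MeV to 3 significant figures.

E ≈ 1.22 MeV

γ = 1/√(1 − 0.908²) = 2.3868
E = γm₀c² = 2.3868 × 0.5110 MeV = 1.22 MeV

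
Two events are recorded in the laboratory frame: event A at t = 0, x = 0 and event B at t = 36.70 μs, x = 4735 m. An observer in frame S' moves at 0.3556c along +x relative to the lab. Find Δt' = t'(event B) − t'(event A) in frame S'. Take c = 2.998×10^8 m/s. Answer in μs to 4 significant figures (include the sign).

Δt' ≈ 33.26 μs

γ = 1/√(1 − 0.3556²) = 1.06993
Δt' = γ(Δt − vΔx/c²) = 1.06993 × (36.70 μs − 0.3556×4735 m / (2.998×10^8 m/s))
= 1.06993 × (31.0837 μs) = 33.26 μs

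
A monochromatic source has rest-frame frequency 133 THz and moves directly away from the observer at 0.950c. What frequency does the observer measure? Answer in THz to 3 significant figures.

Relativistic Doppler: f_obs = f_src √((1−β)/(1+β))
= 133 × √(0.050000/1.9500) = 133 × 0.16013 = 21.3 THz

f_obs ≈ 21.3 THz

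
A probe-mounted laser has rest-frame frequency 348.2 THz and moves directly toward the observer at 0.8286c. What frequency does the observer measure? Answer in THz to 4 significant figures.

Relativistic Doppler: f_obs = f_src √((1+β)/(1−β))
= 348.2 × √(1.82860/0.171400) = 348.2 × 3.26628 = 1137 THz

f_obs ≈ 1137 THz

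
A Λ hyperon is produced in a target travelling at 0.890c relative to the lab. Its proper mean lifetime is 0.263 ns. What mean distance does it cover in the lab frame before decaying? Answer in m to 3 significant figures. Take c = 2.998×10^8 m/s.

γ = 1/√(1 − 0.890²) = 2.1932
Dilated lifetime: Δt = γτ₀ = 2.1932 × 0.263 ns = 0.57680 ns
d = vΔt = 0.890c × 0.57680 ns = 2.6682×10^8 m/s × 5.7680×10^-10 s = 0.154 m

d ≈ 0.154 m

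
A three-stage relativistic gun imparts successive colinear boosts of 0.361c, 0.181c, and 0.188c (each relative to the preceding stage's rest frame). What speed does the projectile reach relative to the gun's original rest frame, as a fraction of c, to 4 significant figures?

u ≈ 0.6359c

Compose boost 2: (0.181 + 0.361)/(1 + 0.181×0.361) = 0.5420/1.06534 = 0.508757
Compose boost 3: (0.188 + 0.508757)/(1 + 0.188×0.508757) = 0.696757/1.09565 = 0.6359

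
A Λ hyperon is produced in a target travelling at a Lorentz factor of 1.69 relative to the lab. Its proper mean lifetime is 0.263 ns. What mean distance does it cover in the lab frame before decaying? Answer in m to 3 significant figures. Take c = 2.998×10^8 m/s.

d ≈ 0.107 m

β = √(1 − 1/γ²) = √(1 − 1/1.69²) = 0.80615
Dilated lifetime: Δt = γτ₀ = 1.69 × 0.263 ns = 0.44447 ns
d = vΔt = 0.80615c × 0.44447 ns = 2.4168×10^8 m/s × 4.4447×10^-10 s = 0.107 m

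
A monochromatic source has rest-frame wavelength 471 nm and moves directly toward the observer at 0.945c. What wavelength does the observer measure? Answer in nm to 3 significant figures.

Relativistic Doppler: λ_obs = λ_src √((1−β)/(1+β))
= 471 × √(0.055000/1.9450) = 471 × 0.16816 = 79.2 nm

λ_obs ≈ 79.2 nm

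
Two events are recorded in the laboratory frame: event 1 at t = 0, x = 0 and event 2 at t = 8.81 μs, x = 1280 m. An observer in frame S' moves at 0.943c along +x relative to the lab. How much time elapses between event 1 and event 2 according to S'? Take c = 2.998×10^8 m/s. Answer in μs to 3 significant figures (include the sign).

Δt' ≈ 14.4 μs

γ = 1/√(1 − 0.943²) = 3.0049
Δt' = γ(Δt − vΔx/c²) = 3.0049 × (8.81 μs − 0.943×1280 m / (2.998×10^8 m/s))
= 3.0049 × (4.7838 μs) = 14.4 μs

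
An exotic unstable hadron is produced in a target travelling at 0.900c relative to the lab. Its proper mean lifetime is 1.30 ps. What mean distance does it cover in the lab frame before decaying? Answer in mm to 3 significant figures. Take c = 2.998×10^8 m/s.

γ = 1/√(1 − 0.900²) = 2.2942
Dilated lifetime: Δt = γτ₀ = 2.2942 × 1.30 ps = 2.9824 ps
d = vΔt = 0.900c × 2.9824 ps = 2.6982×10^8 m/s × 2.9824×10^-12 s = 0.805 mm

d ≈ 0.805 mm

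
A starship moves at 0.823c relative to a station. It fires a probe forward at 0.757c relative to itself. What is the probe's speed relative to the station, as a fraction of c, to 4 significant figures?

u ≈ 0.9735c

Relativistic velocity addition: u = (u' + v)/(1 + u'v/c²)
= (0.757 + 0.823)/(1 + 0.757×0.823) = 1.580/1.62301 = 0.9735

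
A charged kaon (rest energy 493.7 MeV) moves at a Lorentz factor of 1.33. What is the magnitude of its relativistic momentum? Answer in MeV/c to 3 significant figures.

β = √(1 − 1/γ²) = √(1 − 1/1.33²) = 0.65930
p = γβm₀c = 1.33 × 0.65930 × 493.7 MeV/c = 433 MeV/c

p ≈ 433 MeV/c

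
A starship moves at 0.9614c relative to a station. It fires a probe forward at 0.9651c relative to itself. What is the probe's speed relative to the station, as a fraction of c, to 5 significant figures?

Relativistic velocity addition: u = (u' + v)/(1 + u'v/c²)
= (0.9651 + 0.9614)/(1 + 0.9651×0.9614) = 1.9265/1.927847 = 0.99930

u ≈ 0.99930c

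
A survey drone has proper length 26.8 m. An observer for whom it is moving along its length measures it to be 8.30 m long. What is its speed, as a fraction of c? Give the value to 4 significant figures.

γ = L₀/L = 26.8/8.30 = 3.22892
β = √(1 − 1/γ²) = 0.9508

β ≈ 0.9508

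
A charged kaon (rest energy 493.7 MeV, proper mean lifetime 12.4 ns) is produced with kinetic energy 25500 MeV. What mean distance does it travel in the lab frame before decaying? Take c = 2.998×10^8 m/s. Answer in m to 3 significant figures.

γ = 1 + K/(m₀c²) = 1 + 25500/493.7 = 52.651
β = √(1 − 1/γ²) = 0.99982
Dilated lifetime: γτ₀ = 52.651 × 12.4 ns = 652.87 ns
d = βc·γτ₀ = 0.99982 × (2.998×10^8 m/s) × 6.5287×10^-7 s = 196 m

d ≈ 196 m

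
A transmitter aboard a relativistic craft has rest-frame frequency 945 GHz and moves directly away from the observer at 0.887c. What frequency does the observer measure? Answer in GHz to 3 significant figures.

Relativistic Doppler: f_obs = f_src √((1−β)/(1+β))
= 945 × √(0.11300/1.8870) = 945 × 0.24471 = 231 GHz

f_obs ≈ 231 GHz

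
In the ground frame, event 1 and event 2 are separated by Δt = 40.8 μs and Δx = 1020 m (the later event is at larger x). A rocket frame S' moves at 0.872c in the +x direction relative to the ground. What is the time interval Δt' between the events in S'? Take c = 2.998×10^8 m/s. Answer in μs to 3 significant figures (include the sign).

γ = 1/√(1 − 0.872²) = 2.0429
Δt' = γ(Δt − vΔx/c²) = 2.0429 × (40.8 μs − 0.872×1020 m / (2.998×10^8 m/s))
= 2.0429 × (37.833 μs) = 77.3 μs

Δt' ≈ 77.3 μs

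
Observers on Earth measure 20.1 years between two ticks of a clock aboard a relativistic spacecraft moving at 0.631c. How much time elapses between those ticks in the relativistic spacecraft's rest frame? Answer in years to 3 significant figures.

τ₀ ≈ 15.6 years

γ = 1/√(1 − 0.631²) = 1.2890
Proper time: τ₀ = Δt/γ = 20.1/1.2890 = 15.6 years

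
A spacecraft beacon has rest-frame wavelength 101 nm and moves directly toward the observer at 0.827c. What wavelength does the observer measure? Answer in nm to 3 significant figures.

Relativistic Doppler: λ_obs = λ_src √((1−β)/(1+β))
= 101 × √(0.17300/1.8270) = 101 × 0.30772 = 31.1 nm

λ_obs ≈ 31.1 nm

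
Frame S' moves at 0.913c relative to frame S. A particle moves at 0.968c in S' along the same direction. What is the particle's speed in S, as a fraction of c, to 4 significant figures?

Relativistic velocity addition: u = (u' + v)/(1 + u'v/c²)
= (0.968 + 0.913)/(1 + 0.968×0.913) = 1.881/1.88378 = 0.9985

u ≈ 0.9985c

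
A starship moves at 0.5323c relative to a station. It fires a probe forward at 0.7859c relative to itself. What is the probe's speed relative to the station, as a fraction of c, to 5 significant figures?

Relativistic velocity addition: u = (u' + v)/(1 + u'v/c²)
= (0.7859 + 0.5323)/(1 + 0.7859×0.5323) = 1.3182/1.418335 = 0.92940

u ≈ 0.92940c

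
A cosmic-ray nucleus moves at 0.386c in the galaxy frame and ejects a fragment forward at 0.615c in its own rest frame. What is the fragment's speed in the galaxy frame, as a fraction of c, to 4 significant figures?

Compose boost 2: (0.615 + 0.386)/(1 + 0.615×0.386) = 1.001/1.23739 = 0.8090

u ≈ 0.8090c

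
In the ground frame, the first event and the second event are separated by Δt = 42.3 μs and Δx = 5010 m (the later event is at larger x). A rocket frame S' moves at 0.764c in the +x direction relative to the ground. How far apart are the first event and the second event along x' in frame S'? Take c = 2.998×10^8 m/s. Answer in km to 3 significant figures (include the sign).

γ = 1/√(1 − 0.764²) = 1.5499
Δx' = γ(Δx − vΔt) = 1.5499 × (5010 m − 0.764×(2.998×10^8 m/s)×42.3×10^-6 s)
= 1.5499 × (-4678.7 m) = -7.25 km

Δx' ≈ -7.25 km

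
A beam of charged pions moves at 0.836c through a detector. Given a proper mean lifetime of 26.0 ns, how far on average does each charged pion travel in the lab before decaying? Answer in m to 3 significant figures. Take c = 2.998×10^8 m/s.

γ = 1/√(1 − 0.836²) = 1.8224
Dilated lifetime: Δt = γτ₀ = 1.8224 × 26.0 ns = 47.382 ns
d = vΔt = 0.836c × 47.382 ns = 2.5063×10^8 m/s × 4.7382×10^-8 s = 11.9 m

d ≈ 11.9 m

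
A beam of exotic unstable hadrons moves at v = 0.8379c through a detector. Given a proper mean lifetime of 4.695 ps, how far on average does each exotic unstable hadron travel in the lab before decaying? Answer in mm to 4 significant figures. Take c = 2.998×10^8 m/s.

d ≈ 2.161 mm

γ = 1/√(1 − 0.8379²) = 1.83209
Dilated lifetime: Δt = γτ₀ = 1.83209 × 4.695 ps = 8.60168 ps
d = vΔt = 0.8379c × 8.60168 ps = 2.51202×10^8 m/s × 8.60168×10^-12 s = 2.161 mm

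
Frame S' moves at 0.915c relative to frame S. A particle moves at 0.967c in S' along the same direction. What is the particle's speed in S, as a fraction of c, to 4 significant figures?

Relativistic velocity addition: u = (u' + v)/(1 + u'v/c²)
= (0.967 + 0.915)/(1 + 0.967×0.915) = 1.882/1.88481 = 0.9985

u ≈ 0.9985c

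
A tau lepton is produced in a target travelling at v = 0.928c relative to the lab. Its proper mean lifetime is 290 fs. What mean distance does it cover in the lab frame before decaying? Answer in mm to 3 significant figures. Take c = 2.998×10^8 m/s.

γ = 1/√(1 − 0.928²) = 2.6840
Dilated lifetime: Δt = γτ₀ = 2.6840 × 290 fs = 778.36 fs
d = vΔt = 0.928c × 778.36 fs = 2.7821×10^8 m/s × 7.7836×10^-13 s = 0.217 mm

d ≈ 0.217 mm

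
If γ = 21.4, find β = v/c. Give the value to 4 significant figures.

β = √(1 − 1/γ²) = √(1 − 1/21.4²) = √(0.997816) = 0.9989

β ≈ 0.9989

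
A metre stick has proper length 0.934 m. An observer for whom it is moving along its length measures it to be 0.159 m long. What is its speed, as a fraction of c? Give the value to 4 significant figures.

β ≈ 0.9854

γ = L₀/L = 0.934/0.159 = 5.87421
β = √(1 − 1/γ²) = 0.9854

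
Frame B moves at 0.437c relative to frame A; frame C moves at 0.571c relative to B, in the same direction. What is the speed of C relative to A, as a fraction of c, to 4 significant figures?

Compose boost 2: (0.571 + 0.437)/(1 + 0.571×0.437) = 1.008/1.24953 = 0.8067

u ≈ 0.8067c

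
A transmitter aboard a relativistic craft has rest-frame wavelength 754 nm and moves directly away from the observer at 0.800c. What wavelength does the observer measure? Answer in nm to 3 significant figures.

λ_obs ≈ 2260 nm

Relativistic Doppler: λ_obs = λ_src √((1+β)/(1−β))
= 754 × √(1.8000/0.20000) = 754 × 3.0000 = 2260 nm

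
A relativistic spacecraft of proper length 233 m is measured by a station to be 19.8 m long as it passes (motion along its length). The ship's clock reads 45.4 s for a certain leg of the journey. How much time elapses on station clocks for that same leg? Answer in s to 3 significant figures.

Length contraction ⇒ γ = L₀/L = 233/19.8 = 11.768
Time dilation: Δt = γτ₀ = 11.768 × 45.4 s = 534 s

Δt ≈ 534 s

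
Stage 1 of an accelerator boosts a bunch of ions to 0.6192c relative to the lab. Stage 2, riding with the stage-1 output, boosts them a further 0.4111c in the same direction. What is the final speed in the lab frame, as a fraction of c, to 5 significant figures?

Compose boost 2: (0.4111 + 0.6192)/(1 + 0.4111×0.6192) = 1.0303/1.254553 = 0.82125

u ≈ 0.82125c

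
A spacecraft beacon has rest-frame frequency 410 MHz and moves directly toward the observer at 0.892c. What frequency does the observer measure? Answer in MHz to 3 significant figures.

f_obs ≈ 1720 MHz

Relativistic Doppler: f_obs = f_src √((1+β)/(1−β))
= 410 × √(1.8920/0.10800) = 410 × 4.1855 = 1720 MHz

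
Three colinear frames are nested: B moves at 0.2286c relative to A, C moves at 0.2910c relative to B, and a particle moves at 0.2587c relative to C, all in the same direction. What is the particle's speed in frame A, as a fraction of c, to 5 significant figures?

u ≈ 0.66240c

Compose boost 2: (0.2910 + 0.2286)/(1 + 0.2910×0.2286) = 0.51960/1.066523 = 0.4871908
Compose boost 3: (0.2587 + 0.4871908)/(1 + 0.2587×0.4871908) = 0.7458908/1.126036 = 0.66240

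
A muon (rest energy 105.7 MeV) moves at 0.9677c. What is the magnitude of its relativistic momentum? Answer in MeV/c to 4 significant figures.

p ≈ 405.7 MeV/c

γ = 1/√(1 − 0.9677²) = 3.96661
p = γβm₀c = 3.96661 × 0.9677 × 105.7 MeV/c = 405.7 MeV/c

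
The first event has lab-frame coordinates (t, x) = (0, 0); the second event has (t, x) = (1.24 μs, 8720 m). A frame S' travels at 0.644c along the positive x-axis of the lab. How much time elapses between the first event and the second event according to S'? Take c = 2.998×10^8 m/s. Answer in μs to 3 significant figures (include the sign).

γ = 1/√(1 − 0.644²) = 1.3071
Δt' = γ(Δt − vΔx/c²) = 1.3071 × (1.24 μs − 0.644×8720 m / (2.998×10^8 m/s))
= 1.3071 × (-17.491 μs) = -22.9 μs

Δt' ≈ -22.9 μs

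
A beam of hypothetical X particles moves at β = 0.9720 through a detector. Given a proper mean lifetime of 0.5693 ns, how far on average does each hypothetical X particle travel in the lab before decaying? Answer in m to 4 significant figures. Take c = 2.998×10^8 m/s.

γ = 1/√(1 − 0.9720²) = 4.25567
Dilated lifetime: Δt = γτ₀ = 4.25567 × 0.5693 ns = 2.42275 ns
d = vΔt = 0.9720c × 2.42275 ns = 2.91406×10^8 m/s × 2.42275×10^-9 s = 0.7060 m

d ≈ 0.7060 m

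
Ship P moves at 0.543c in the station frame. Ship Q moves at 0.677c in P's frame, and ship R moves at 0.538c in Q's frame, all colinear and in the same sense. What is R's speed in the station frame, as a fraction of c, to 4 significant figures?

u ≈ 0.9663c

Compose boost 2: (0.677 + 0.543)/(1 + 0.677×0.543) = 1.220/1.36761 = 0.892067
Compose boost 3: (0.538 + 0.892067)/(1 + 0.538×0.892067) = 1.43007/1.47993 = 0.9663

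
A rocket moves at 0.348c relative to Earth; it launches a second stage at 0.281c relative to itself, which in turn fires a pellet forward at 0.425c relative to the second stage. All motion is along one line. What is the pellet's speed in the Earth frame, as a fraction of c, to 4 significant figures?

u ≈ 0.8025c

Compose boost 2: (0.281 + 0.348)/(1 + 0.281×0.348) = 0.6290/1.09779 = 0.572970
Compose boost 3: (0.425 + 0.572970)/(1 + 0.425×0.572970) = 0.997970/1.24351 = 0.8025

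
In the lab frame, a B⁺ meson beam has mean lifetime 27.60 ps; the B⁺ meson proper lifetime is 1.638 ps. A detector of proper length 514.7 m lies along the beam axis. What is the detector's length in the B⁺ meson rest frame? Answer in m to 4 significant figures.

L ≈ 30.55 m

Time dilation ⇒ γ = Δt/τ₀ = 27.60/1.638 = 16.8498
Length contraction: L = L₀/γ = 514.7/16.8498 = 30.55 m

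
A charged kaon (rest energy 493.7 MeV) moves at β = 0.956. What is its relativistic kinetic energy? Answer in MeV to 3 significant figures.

γ = 1/√(1 − 0.956²) = 3.4087
K = (γ − 1)m₀c² = (3.4087 − 1) × 493.7 MeV = 2.4087 × 493.7 MeV = 1190 MeV

K ≈ 1190 MeV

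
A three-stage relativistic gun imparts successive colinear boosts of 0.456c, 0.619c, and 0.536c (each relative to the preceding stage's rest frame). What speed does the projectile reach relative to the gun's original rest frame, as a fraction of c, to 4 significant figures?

u ≈ 0.9483c

Compose boost 2: (0.619 + 0.456)/(1 + 0.619×0.456) = 1.075/1.28226 = 0.838361
Compose boost 3: (0.536 + 0.838361)/(1 + 0.536×0.838361) = 1.37436/1.44936 = 0.9483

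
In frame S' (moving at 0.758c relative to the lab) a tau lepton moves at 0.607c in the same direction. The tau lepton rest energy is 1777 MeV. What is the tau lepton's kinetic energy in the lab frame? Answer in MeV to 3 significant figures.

K ≈ 3230 MeV

u_lab = (0.607 + 0.758)/(1 + 0.607×0.758) = 0.934864
γ = 1/√(1 − 0.934864²) = 2.8168
K = (γ − 1)m₀c² = (2.8168 − 1) × 1777 = 1.8168 × 1777 = 3230 MeV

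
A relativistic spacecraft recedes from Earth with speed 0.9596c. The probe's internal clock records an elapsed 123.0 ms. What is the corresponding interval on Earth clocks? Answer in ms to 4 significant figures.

Δt ≈ 437.2 ms

γ = 1/√(1 − 0.9596²) = 3.55407
Time dilation: Δt = γτ₀ = 3.55407 × 123.0 ms = 437.2 ms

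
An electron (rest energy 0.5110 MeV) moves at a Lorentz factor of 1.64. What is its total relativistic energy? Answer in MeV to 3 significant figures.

E ≈ 0.838 MeV

γ = 1.64 (given)
E = γm₀c² = 1.64 × 0.5110 MeV = 0.838 MeV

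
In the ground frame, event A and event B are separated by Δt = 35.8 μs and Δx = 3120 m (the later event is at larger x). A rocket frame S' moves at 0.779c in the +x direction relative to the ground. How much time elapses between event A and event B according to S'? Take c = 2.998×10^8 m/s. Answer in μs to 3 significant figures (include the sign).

Δt' ≈ 44.2 μs

γ = 1/√(1 − 0.779²) = 1.5948
Δt' = γ(Δt − vΔx/c²) = 1.5948 × (35.8 μs − 0.779×3120 m / (2.998×10^8 m/s))
= 1.5948 × (27.693 μs) = 44.2 μs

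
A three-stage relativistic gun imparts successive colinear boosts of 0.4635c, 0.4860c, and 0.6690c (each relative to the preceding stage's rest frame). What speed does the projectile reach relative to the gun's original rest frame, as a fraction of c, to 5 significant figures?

Compose boost 2: (0.4860 + 0.4635)/(1 + 0.4860×0.4635) = 0.94950/1.225261 = 0.7749369
Compose boost 3: (0.6690 + 0.7749369)/(1 + 0.6690×0.7749369) = 1.443937/1.518433 = 0.95094

u ≈ 0.95094c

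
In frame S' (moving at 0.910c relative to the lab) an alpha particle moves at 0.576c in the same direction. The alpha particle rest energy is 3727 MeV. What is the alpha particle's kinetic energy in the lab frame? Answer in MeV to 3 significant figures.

u_lab = (0.576 + 0.910)/(1 + 0.576×0.910) = 0.974963
γ = 1/√(1 − 0.974963²) = 4.4971
K = (γ − 1)m₀c² = (4.4971 − 1) × 3727 = 3.4971 × 3727 = 13000 MeV

K ≈ 13000 MeV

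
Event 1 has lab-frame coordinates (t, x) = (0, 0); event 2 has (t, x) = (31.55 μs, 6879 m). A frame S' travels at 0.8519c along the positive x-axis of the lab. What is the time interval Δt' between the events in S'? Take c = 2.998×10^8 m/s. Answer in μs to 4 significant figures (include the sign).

γ = 1/√(1 − 0.8519²) = 1.90947
Δt' = γ(Δt − vΔx/c²) = 1.90947 × (31.55 μs − 0.8519×6879 m / (2.998×10^8 m/s))
= 1.90947 × (12.0029 μs) = 22.92 μs

Δt' ≈ 22.92 μs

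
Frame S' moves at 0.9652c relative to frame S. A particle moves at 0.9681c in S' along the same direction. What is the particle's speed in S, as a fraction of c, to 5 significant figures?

Relativistic velocity addition: u = (u' + v)/(1 + u'v/c²)
= (0.9681 + 0.9652)/(1 + 0.9681×0.9652) = 1.9333/1.934410 = 0.99943

u ≈ 0.99943c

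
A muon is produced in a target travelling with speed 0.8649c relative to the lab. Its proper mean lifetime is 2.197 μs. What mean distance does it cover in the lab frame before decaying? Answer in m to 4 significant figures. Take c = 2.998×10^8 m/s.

γ = 1/√(1 − 0.8649²) = 1.99225
Dilated lifetime: Δt = γτ₀ = 1.99225 × 2.197 μs = 4.37698 μs
d = vΔt = 0.8649c × 4.37698 μs = 2.59297×10^8 m/s × 4.37698×10^-6 s = 1135 m

d ≈ 1135 m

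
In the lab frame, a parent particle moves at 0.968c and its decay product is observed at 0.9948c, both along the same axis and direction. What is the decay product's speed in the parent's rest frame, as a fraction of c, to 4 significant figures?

u' ≈ 0.7237c

Inverse velocity addition: u' = (u − v)/(1 − uv/c²)
= (0.9948 − 0.968)/(1 − 0.9948×0.968) = 0.02680/0.0370336 = 0.7237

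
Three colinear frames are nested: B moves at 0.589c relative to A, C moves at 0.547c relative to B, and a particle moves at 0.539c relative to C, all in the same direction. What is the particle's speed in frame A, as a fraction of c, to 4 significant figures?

u ≈ 0.9556c

Compose boost 2: (0.547 + 0.589)/(1 + 0.547×0.589) = 1.136/1.32218 = 0.859185
Compose boost 3: (0.539 + 0.859185)/(1 + 0.539×0.859185) = 1.39819/1.46310 = 0.9556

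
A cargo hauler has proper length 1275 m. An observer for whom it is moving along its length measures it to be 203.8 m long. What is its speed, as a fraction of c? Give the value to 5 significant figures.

β ≈ 0.98714

γ = L₀/L = 1275/203.8 = 6.256133
β = √(1 − 1/γ²) = 0.98714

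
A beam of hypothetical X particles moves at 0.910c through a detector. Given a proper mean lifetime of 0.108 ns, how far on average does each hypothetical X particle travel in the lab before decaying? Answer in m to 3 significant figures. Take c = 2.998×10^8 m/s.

d ≈ 0.0711 m

γ = 1/√(1 − 0.910²) = 2.4119
Dilated lifetime: Δt = γτ₀ = 2.4119 × 0.108 ns = 0.26049 ns
d = vΔt = 0.910c × 0.26049 ns = 2.7282×10^8 m/s × 2.6049×10^-10 s = 0.0711 m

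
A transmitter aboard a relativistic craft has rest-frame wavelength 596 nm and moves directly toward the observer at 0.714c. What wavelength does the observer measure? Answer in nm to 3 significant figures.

λ_obs ≈ 243 nm

Relativistic Doppler: λ_obs = λ_src √((1−β)/(1+β))
= 596 × √(0.28600/1.7140) = 596 × 0.40849 = 243 nm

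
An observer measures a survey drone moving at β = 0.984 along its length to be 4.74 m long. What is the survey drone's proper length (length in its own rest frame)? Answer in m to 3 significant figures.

L₀ ≈ 26.6 m

γ = 1/√(1 − 0.984²) = 5.6127
L₀ = γL = 5.6127 × 4.74 = 26.6 m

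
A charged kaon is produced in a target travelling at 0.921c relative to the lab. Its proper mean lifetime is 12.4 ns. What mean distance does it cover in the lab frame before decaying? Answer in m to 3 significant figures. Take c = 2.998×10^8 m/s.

d ≈ 8.79 m

γ = 1/√(1 − 0.921²) = 2.5670
Dilated lifetime: Δt = γτ₀ = 2.5670 × 12.4 ns = 31.831 ns
d = vΔt = 0.921c × 31.831 ns = 2.7612×10^8 m/s × 3.1831×10^-8 s = 8.79 m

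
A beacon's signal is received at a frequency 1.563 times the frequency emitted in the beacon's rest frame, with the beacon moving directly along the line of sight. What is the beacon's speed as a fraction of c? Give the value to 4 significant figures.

f_obs/f_src = √((1+β)/(1−β)) = 1.563  ⇒  (1+β)/(1−β) = 2.44297
β = |1 − D²|/(1 + D²) = |1 − 2.44297|/(1 + 2.44297) = 0.4191

β ≈ 0.4191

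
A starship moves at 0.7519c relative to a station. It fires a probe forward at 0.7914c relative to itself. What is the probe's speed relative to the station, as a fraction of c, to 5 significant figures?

u ≈ 0.96755c

Relativistic velocity addition: u = (u' + v)/(1 + u'v/c²)
= (0.7914 + 0.7519)/(1 + 0.7914×0.7519) = 1.5433/1.595054 = 0.96755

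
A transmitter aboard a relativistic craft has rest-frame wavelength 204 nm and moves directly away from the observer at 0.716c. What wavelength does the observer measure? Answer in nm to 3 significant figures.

λ_obs ≈ 501 nm

Relativistic Doppler: λ_obs = λ_src √((1+β)/(1−β))
= 204 × √(1.7160/0.28400) = 204 × 2.4581 = 501 nm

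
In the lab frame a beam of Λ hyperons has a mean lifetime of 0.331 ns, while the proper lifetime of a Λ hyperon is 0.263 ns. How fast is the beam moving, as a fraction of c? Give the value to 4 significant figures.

γ = Δt/τ₀ = 0.331/0.263 = 1.25856
β = √(1 − 1/γ²) = √(1 − 1/1.25856²) = 0.6072

β ≈ 0.6072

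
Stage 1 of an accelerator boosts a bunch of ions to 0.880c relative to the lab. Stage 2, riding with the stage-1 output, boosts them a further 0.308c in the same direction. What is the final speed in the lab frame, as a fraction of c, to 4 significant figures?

u ≈ 0.9347c

Compose boost 2: (0.308 + 0.880)/(1 + 0.308×0.880) = 1.188/1.27104 = 0.9347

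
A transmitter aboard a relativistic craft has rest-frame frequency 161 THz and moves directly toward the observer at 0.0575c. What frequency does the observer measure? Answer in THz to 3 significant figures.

Relativistic Doppler: f_obs = f_src √((1+β)/(1−β))
= 161 × √(1.0575/0.94250) = 161 × 1.0593 = 171 THz

f_obs ≈ 171 THz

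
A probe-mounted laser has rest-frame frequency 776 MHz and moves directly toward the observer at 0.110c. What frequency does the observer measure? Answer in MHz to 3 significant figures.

f_obs ≈ 867 MHz

Relativistic Doppler: f_obs = f_src √((1+β)/(1−β))
= 776 × √(1.1100/0.89000) = 776 × 1.1168 = 867 MHz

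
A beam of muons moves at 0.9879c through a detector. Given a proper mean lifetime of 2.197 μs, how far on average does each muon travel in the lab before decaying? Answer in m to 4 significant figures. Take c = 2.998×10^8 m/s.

γ = 1/√(1 − 0.9879²) = 6.44778
Dilated lifetime: Δt = γτ₀ = 6.44778 × 2.197 μs = 14.1658 μs
d = vΔt = 0.9879c × 14.1658 μs = 2.96172×10^8 m/s × 1.41658×10^-5 s = 4196 m

d ≈ 4196 m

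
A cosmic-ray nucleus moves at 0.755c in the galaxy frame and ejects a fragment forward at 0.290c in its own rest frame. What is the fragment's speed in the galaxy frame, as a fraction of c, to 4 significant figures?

Compose boost 2: (0.290 + 0.755)/(1 + 0.290×0.755) = 1.045/1.21895 = 0.8573

u ≈ 0.8573c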